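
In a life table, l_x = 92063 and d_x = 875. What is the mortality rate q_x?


q_x = d_x / l_x
= 875 / 92063
= 0.0095


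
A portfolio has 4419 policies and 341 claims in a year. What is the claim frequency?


frequency = claims / policies
= 341 / 4419
= 0.0772


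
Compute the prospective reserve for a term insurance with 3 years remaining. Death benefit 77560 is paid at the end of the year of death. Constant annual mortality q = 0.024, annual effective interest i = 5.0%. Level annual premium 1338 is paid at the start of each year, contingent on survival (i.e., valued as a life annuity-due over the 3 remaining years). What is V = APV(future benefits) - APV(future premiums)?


v = 1/(1+i) = 0.952381
APV(future benefits) per unit = sum_{k=0}^{2} k_p_x * q * v^(k+1) = 0.063852
APV(future benefits) = 77560 * 0.063852 = 4952.3847
Life annuity-due factor ä_{x:3} = sum_{k=0}^{2} k_p_x * v^k = 2.793538
APV(future premiums) = 1338 * 2.793538 = 3737.7543
V = 4952.3847 - 3737.7543
= 1214.6305


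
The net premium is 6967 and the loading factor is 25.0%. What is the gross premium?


Gross = net * (1 + loading)
= 6967 * (1 + 0.25)
= 6967 * 1.25
= 8708.75


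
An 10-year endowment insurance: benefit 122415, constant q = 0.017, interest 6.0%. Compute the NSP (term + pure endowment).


Term component = 14313.0644
Pure endowment = 10_p_x * v^10 * benefit = 0.842433 * 0.558395 * 122415 = 57585.2375
NSP = 71898.302


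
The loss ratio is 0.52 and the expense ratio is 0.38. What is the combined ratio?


Combined ratio = loss ratio + expense ratio
= 0.52 + 0.38
= 0.9


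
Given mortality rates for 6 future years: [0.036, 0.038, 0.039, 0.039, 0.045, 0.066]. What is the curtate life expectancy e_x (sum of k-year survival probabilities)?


e_x = sum_{k=1}^{n} k_p_x
k_p_x values:
  1_p_x = 0.964
  2_p_x = 0.927368
  3_p_x = 0.891201
  4_p_x = 0.856444
  5_p_x = 0.817904
  6_p_x = 0.763922
e_x = 5.2208


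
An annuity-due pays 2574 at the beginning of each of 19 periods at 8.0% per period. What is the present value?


PV_due = PMT * (1-(1+i)^(-n))/i * (1+i)
PV_immediate = 24719.6643
PV_due = 24719.6643 * 1.08
= 26697.2375


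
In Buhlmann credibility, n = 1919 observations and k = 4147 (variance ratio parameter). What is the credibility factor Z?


Z = n / (n + k)
= 1919 / (1919 + 4147)
= 1919 / 6066
= 0.3164


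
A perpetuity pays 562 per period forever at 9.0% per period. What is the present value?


PV = PMT / i
= 562 / 0.09
= 6244.4444


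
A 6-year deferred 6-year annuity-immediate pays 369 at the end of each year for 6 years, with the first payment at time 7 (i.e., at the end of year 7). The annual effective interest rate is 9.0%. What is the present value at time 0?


PV at time 6 of the 6-year annuity-immediate:
a_n = 369 * (1-(1+0.09)^(-6))/0.09 = 1655.304
Discount back 6 years to time 0:
PV = 1655.304 * (1+0.09)^(-6)
= 1655.304 * 0.596267
= 987.0037


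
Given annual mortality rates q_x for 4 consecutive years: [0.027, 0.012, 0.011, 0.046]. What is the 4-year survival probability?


p_k = 1 - q_k for each year
Survival = product of (1 - q_k)
= 0.973 * 0.988 * 0.989 * 0.954
= 0.907


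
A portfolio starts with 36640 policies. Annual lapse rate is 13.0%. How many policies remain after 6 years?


remaining = initial * (1 - lapse)^years
= 36640 * (1 - 0.13)^6
= 36640 * 0.433626
= 15888.064


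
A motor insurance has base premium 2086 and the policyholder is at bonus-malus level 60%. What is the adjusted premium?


adjusted = base * BM_level / 100
= 2086 * 60 / 100
= 2086 * 0.6
= 1251.6


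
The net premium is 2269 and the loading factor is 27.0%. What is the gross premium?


Gross = net * (1 + loading)
= 2269 * (1 + 0.27)
= 2269 * 1.27
= 2881.63


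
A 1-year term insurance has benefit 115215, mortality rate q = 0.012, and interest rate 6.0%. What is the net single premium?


NSP = benefit * q * v
v = 1/(1+i) = 0.943396
NSP = 115215 * 0.012 * 0.943396
= 1304.3208


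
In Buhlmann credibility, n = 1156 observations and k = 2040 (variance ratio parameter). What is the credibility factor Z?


Z = n / (n + k)
= 1156 / (1156 + 2040)
= 1156 / 3196
= 0.3617


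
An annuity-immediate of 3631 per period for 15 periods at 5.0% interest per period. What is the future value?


FV = PMT * ((1+i)^n - 1) / i
= 3631 * ((1.05)^15 - 1) / 0.05
= 3631 * (2.078928 - 1) / 0.05
= 78351.7644


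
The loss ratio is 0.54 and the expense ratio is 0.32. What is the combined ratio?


Combined ratio = loss ratio + expense ratio
= 0.54 + 0.32
= 0.86


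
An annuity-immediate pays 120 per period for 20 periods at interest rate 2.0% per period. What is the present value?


PV = PMT * (1 - (1+i)^(-n)) / i
= 120 * (1 - (1+0.02)^(-20)) / 0.02
= 120 * (1 - 0.672971) / 0.02
= 120 * 16.351433
= 1962.172


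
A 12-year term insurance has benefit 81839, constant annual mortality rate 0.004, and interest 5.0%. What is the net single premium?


NSP = benefit * sum_{k=0}^{n-1} k_p_x * q * v^(k+1)
With constant q=0.004, v=0.952381
Sum = 0.034764
NSP = 81839 * 0.034764
= 2845.0299


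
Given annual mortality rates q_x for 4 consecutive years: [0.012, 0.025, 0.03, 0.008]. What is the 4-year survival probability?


p_k = 1 - q_k for each year
Survival = product of (1 - q_k)
= 0.988 * 0.975 * 0.97 * 0.992
= 0.9269


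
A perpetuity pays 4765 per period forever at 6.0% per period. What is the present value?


PV = PMT / i
= 4765 / 0.06
= 79416.6667


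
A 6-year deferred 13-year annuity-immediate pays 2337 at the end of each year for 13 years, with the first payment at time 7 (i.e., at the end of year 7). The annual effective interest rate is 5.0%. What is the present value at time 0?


PV at time 6 of the 13-year annuity-immediate:
a_n = 2337 * (1-(1+0.05)^(-13))/0.05 = 21952.7801
Discount back 6 years to time 0:
PV = 21952.7801 * (1+0.05)^(-6)
= 21952.7801 * 0.746215
= 16381.5025


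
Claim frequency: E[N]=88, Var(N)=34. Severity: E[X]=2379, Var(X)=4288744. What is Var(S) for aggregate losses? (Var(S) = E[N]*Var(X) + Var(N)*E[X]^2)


Var(S) = E[N]*Var(X) + Var(N)*E[X]^2
= 88*4288744 + 34*2379^2
= 377409472 + 192427794
= 5.6984e+08


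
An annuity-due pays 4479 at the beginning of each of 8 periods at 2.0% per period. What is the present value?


PV_due = PMT * (1-(1+i)^(-n))/i * (1+i)
PV_immediate = 32810.8314
PV_due = 32810.8314 * 1.02
= 33467.048


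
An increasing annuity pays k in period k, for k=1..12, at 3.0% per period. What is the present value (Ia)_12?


(Ia)_n = sum_{k=1}^{n} k * v^k, v = 1/(1+i)
v = 0.970874
Sum computed term by term:
(Ia)_12 = 61.2022


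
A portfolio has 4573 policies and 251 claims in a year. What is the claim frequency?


frequency = claims / policies
= 251 / 4573
= 0.0549


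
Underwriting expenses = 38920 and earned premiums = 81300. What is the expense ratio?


Expense ratio = expenses / premiums
= 38920 / 81300
= 0.4787


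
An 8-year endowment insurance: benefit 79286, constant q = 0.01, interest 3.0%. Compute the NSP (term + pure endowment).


Term component = 5383.0599
Pure endowment = 8_p_x * v^8 * benefit = 0.922745 * 0.789409 * 79286 = 57753.7605
NSP = 63136.8203


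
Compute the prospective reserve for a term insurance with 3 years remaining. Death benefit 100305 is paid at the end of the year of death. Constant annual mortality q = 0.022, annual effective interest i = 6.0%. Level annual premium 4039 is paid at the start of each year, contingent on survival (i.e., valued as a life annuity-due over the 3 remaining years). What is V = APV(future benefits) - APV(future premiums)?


v = 1/(1+i) = 0.943396
APV(future benefits) per unit = sum_{k=0}^{2} k_p_x * q * v^(k+1) = 0.057572
APV(future benefits) = 100305 * 0.057572 = 5774.7287
Life annuity-due factor ä_{x:3} = sum_{k=0}^{2} k_p_x * v^k = 2.773909
APV(future premiums) = 4039 * 2.773909 = 11203.8179
V = 5774.7287 - 11203.8179
= -5429.0892


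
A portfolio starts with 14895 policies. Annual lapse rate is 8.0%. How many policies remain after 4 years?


remaining = initial * (1 - lapse)^years
= 14895 * (1 - 0.08)^4
= 14895 * 0.716393
= 10670.6731


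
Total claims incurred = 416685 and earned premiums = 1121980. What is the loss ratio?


Loss ratio = claims / premiums
= 416685 / 1121980
= 0.3714


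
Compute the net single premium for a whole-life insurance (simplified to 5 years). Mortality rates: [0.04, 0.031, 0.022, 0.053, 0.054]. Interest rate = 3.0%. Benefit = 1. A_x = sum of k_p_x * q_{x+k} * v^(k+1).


v = 0.970874
Year 0: k_p_x=1.0, q=0.04, term=0.038835
Year 1: k_p_x=0.96, q=0.031, term=0.028052
Year 2: k_p_x=0.93024, q=0.022, term=0.018729
Year 3: k_p_x=0.909775, q=0.053, term=0.042841
Year 4: k_p_x=0.861557, q=0.054, term=0.040132
A_x = 0.1686


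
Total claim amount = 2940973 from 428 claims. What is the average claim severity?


severity = total / number
= 2940973 / 428
= 6871.4322


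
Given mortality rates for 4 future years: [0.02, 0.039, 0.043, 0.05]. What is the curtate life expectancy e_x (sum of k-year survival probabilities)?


e_x = sum_{k=1}^{n} k_p_x
k_p_x values:
  1_p_x = 0.98
  2_p_x = 0.94178
  3_p_x = 0.901283
  4_p_x = 0.856219
e_x = 3.6793


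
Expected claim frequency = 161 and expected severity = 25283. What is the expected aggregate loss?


E[S] = E[N] * E[X]
= 161 * 25283
= 4.0706e+06


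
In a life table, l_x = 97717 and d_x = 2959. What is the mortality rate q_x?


q_x = d_x / l_x
= 2959 / 97717
= 0.0303


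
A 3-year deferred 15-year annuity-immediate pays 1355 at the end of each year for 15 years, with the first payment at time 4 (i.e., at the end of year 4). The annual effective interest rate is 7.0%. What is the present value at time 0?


PV at time 3 of the 15-year annuity-immediate:
a_n = 1355 * (1-(1+0.07)^(-15))/0.07 = 12341.2235
Discount back 3 years to time 0:
PV = 12341.2235 * (1+0.07)^(-3)
= 12341.2235 * 0.816298
= 10074.1145


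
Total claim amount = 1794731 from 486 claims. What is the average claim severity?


severity = total / number
= 1794731 / 486
= 3692.8621


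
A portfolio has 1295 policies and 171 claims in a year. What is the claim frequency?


frequency = claims / policies
= 171 / 1295
= 0.132


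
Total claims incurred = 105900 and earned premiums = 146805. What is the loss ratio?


Loss ratio = claims / premiums
= 105900 / 146805
= 0.7214


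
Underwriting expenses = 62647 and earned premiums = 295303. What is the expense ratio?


Expense ratio = expenses / premiums
= 62647 / 295303
= 0.2121


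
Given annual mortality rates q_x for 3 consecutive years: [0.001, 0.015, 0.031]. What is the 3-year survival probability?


p_k = 1 - q_k for each year
Survival = product of (1 - q_k)
= 0.999 * 0.985 * 0.969
= 0.9535


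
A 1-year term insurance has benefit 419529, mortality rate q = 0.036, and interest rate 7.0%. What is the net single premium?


NSP = benefit * q * v
v = 1/(1+i) = 0.934579
NSP = 419529 * 0.036 * 0.934579
= 14114.9944


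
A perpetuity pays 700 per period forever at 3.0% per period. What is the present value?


PV = PMT / i
= 700 / 0.03
= 23333.3333


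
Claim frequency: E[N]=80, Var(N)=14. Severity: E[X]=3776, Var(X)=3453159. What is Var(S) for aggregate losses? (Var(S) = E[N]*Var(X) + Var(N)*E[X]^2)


Var(S) = E[N]*Var(X) + Var(N)*E[X]^2
= 80*3453159 + 14*3776^2
= 276252720 + 199614464
= 4.7587e+08


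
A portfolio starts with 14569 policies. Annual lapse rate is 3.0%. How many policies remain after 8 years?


remaining = initial * (1 - lapse)^years
= 14569 * (1 - 0.03)^8
= 14569 * 0.783743
= 11418.357


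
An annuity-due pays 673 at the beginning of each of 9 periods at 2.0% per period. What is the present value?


PV_due = PMT * (1-(1+i)^(-n))/i * (1+i)
PV_immediate = 5493.1853
PV_due = 5493.1853 * 1.02
= 5603.049


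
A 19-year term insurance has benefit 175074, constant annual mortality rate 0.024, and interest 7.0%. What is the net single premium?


NSP = benefit * sum_{k=0}^{n-1} k_p_x * q * v^(k+1)
With constant q=0.024, v=0.934579
Sum = 0.210821
NSP = 175074 * 0.210821
= 36909.3439


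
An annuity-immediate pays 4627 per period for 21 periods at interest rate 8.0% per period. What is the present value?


PV = PMT * (1 - (1+i)^(-n)) / i
= 4627 * (1 - (1+0.08)^(-21)) / 0.08
= 4627 * (1 - 0.198656) / 0.08
= 4627 * 10.016803
= 46347.7482


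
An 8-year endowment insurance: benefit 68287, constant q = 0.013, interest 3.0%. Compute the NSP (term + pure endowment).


Term component = 5967.398
Pure endowment = 8_p_x * v^8 * benefit = 0.900611 * 0.789409 * 68287 = 48548.6835
NSP = 54516.0815


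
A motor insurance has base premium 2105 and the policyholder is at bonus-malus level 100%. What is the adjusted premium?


adjusted = base * BM_level / 100
= 2105 * 100 / 100
= 2105 * 1.0
= 2105.0


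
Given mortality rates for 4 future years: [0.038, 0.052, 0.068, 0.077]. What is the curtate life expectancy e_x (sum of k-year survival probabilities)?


e_x = sum_{k=1}^{n} k_p_x
k_p_x values:
  1_p_x = 0.962
  2_p_x = 0.911976
  3_p_x = 0.849962
  4_p_x = 0.784515
e_x = 3.5085


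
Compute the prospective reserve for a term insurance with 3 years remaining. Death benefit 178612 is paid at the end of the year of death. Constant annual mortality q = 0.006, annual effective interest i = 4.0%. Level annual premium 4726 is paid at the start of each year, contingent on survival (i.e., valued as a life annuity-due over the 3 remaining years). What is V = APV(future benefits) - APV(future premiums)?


v = 1/(1+i) = 0.961538
APV(future benefits) per unit = sum_{k=0}^{2} k_p_x * q * v^(k+1) = 0.016553
APV(future benefits) = 178612 * 0.016553 = 2956.6442
Life annuity-due factor ä_{x:3} = sum_{k=0}^{2} k_p_x * v^k = 2.869264
APV(future premiums) = 4726 * 2.869264 = 13560.1419
V = 2956.6442 - 13560.1419
= -10603.4977


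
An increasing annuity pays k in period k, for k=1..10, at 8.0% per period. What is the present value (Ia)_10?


(Ia)_n = sum_{k=1}^{n} k * v^k, v = 1/(1+i)
v = 0.925926
Sum computed term by term:
(Ia)_10 = 32.6869


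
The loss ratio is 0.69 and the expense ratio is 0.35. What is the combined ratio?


Combined ratio = loss ratio + expense ratio
= 0.69 + 0.35
= 1.04


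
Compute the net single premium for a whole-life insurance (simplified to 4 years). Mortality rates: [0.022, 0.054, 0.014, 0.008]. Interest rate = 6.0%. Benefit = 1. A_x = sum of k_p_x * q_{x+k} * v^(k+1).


v = 0.943396
Year 0: k_p_x=1.0, q=0.022, term=0.020755
Year 1: k_p_x=0.978, q=0.054, term=0.047002
Year 2: k_p_x=0.925188, q=0.014, term=0.010875
Year 3: k_p_x=0.912235, q=0.008, term=0.005781
A_x = 0.0844


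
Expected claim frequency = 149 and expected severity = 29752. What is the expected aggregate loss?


E[S] = E[N] * E[X]
= 149 * 29752
= 4.4330e+06


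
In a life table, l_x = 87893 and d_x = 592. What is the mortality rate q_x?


q_x = d_x / l_x
= 592 / 87893
= 0.0067


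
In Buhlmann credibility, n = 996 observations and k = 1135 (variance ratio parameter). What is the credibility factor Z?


Z = n / (n + k)
= 996 / (996 + 1135)
= 996 / 2131
= 0.4674


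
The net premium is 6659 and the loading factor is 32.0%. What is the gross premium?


Gross = net * (1 + loading)
= 6659 * (1 + 0.32)
= 6659 * 1.32
= 8789.88


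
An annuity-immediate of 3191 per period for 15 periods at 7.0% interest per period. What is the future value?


FV = PMT * ((1+i)^n - 1) / i
= 3191 * ((1.07)^15 - 1) / 0.07
= 3191 * (2.759032 - 1) / 0.07
= 80186.7092


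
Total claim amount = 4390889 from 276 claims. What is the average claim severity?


severity = total / number
= 4390889 / 276
= 15909.0181


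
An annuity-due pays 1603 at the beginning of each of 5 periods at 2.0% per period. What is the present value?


PV_due = PMT * (1-(1+i)^(-n))/i * (1+i)
PV_immediate = 7555.6756
PV_due = 7555.6756 * 1.02
= 7706.7891


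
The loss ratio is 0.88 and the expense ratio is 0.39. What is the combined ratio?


Combined ratio = loss ratio + expense ratio
= 0.88 + 0.39
= 1.27


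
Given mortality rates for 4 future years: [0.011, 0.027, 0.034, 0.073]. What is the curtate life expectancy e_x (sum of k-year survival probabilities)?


e_x = sum_{k=1}^{n} k_p_x
k_p_x values:
  1_p_x = 0.989
  2_p_x = 0.962297
  3_p_x = 0.929579
  4_p_x = 0.86172
e_x = 3.7426


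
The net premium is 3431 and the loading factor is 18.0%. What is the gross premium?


Gross = net * (1 + loading)
= 3431 * (1 + 0.18)
= 3431 * 1.18
= 4048.58


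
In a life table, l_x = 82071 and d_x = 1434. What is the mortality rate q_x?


q_x = d_x / l_x
= 1434 / 82071
= 0.0175


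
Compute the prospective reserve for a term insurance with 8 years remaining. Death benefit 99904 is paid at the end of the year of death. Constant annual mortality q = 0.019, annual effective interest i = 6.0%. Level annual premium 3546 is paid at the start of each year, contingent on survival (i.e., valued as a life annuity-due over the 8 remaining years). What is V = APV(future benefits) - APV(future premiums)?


v = 1/(1+i) = 0.943396
APV(future benefits) per unit = sum_{k=0}^{7} k_p_x * q * v^(k+1) = 0.111077
APV(future benefits) = 99904 * 0.111077 = 11097.068
Life annuity-due factor ä_{x:8} = sum_{k=0}^{7} k_p_x * v^k = 6.196945
APV(future premiums) = 3546 * 6.196945 = 21974.3666
V = 11097.068 - 21974.3666
= -10877.2986


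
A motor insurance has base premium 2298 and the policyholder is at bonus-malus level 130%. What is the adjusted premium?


adjusted = base * BM_level / 100
= 2298 * 130 / 100
= 2298 * 1.3
= 2987.4


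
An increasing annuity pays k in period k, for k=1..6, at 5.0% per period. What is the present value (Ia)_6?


(Ia)_n = sum_{k=1}^{n} k * v^k, v = 1/(1+i)
v = 0.952381
Sum computed term by term:
(Ia)_6 = 17.0437


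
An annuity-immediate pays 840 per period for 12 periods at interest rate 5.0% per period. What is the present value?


PV = PMT * (1 - (1+i)^(-n)) / i
= 840 * (1 - (1+0.05)^(-12)) / 0.05
= 840 * (1 - 0.556837) / 0.05
= 840 * 8.863252
= 7445.1314


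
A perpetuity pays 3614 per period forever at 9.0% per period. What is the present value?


PV = PMT / i
= 3614 / 0.09
= 40155.5556


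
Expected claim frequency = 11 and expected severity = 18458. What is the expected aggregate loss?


E[S] = E[N] * E[X]
= 11 * 18458
= 203038


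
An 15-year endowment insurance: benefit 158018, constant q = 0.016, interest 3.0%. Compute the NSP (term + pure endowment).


Term component = 27265.522
Pure endowment = 15_p_x * v^15 * benefit = 0.785103 * 0.641862 * 158018 = 79629.6243
NSP = 106895.1463


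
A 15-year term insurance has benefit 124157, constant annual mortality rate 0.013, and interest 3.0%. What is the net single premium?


NSP = benefit * sum_{k=0}^{n-1} k_p_x * q * v^(k+1)
With constant q=0.013, v=0.970874
Sum = 0.142857
NSP = 124157 * 0.142857
= 17736.7565


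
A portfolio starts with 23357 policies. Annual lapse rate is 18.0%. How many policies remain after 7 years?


remaining = initial * (1 - lapse)^years
= 23357 * (1 - 0.18)^7
= 23357 * 0.249285
= 5822.5607


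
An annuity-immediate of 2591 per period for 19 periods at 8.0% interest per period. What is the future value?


FV = PMT * ((1+i)^n - 1) / i
= 2591 * ((1.08)^19 - 1) / 0.08
= 2591 * (4.315701 - 1) / 0.08
= 107387.2681


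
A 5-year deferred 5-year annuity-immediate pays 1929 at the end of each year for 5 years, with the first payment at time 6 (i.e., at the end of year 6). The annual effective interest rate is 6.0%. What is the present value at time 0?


PV at time 5 of the 5-year annuity-immediate:
a_n = 1929 * (1-(1+0.06)^(-5))/0.06 = 8125.6497
Discount back 5 years to time 0:
PV = 8125.6497 * (1+0.06)^(-5)
= 8125.6497 * 0.747258
= 6071.9582


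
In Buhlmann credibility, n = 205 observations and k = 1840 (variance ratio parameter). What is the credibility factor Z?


Z = n / (n + k)
= 205 / (205 + 1840)
= 205 / 2045
= 0.1002


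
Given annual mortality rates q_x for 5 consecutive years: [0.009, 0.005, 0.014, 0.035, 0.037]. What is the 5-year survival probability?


p_k = 1 - q_k for each year
Survival = product of (1 - q_k)
= 0.991 * 0.995 * 0.986 * 0.965 * 0.963
= 0.9035


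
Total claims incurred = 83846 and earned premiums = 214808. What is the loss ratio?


Loss ratio = claims / premiums
= 83846 / 214808
= 0.3903


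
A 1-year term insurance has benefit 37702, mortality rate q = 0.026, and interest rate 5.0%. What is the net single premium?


NSP = benefit * q * v
v = 1/(1+i) = 0.952381
NSP = 37702 * 0.026 * 0.952381
= 933.5733


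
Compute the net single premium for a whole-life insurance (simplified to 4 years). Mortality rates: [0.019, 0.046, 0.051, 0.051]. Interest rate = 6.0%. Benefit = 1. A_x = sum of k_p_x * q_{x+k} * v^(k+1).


v = 0.943396
Year 0: k_p_x=1.0, q=0.019, term=0.017925
Year 1: k_p_x=0.981, q=0.046, term=0.040162
Year 2: k_p_x=0.935874, q=0.051, term=0.040075
Year 3: k_p_x=0.888144, q=0.051, term=0.035878
A_x = 0.134


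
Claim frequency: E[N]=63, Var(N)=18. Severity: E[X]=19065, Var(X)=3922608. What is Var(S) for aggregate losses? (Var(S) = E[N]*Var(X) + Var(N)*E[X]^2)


Var(S) = E[N]*Var(X) + Var(N)*E[X]^2
= 63*3922608 + 18*19065^2
= 247124304 + 6542536050
= 6.7897e+09


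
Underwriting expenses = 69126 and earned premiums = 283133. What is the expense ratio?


Expense ratio = expenses / premiums
= 69126 / 283133
= 0.2441


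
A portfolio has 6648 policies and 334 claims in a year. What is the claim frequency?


frequency = claims / policies
= 334 / 6648
= 0.0502


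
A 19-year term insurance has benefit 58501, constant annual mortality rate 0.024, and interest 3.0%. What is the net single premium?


NSP = benefit * sum_{k=0}^{n-1} k_p_x * q * v^(k+1)
With constant q=0.024, v=0.970874
Sum = 0.284689
NSP = 58501 * 0.284689
= 16654.5679


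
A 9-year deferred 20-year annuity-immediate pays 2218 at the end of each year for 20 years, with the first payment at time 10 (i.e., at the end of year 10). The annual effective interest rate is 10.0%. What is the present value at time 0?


PV at time 9 of the 20-year annuity-immediate:
a_n = 2218 * (1-(1+0.1)^(-20))/0.1 = 18883.0843
Discount back 9 years to time 0:
PV = 18883.0843 * (1+0.1)^(-9)
= 18883.0843 * 0.424098
= 8008.2711


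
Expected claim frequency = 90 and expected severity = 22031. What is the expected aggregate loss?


E[S] = E[N] * E[X]
= 90 * 22031
= 1.9828e+06


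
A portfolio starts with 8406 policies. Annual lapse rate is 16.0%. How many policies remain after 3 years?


remaining = initial * (1 - lapse)^years
= 8406 * (1 - 0.16)^3
= 8406 * 0.592704
= 4982.2698


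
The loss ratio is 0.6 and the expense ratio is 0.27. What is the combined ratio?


Combined ratio = loss ratio + expense ratio
= 0.6 + 0.27
= 0.87


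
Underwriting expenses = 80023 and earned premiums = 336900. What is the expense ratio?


Expense ratio = expenses / premiums
= 80023 / 336900
= 0.2375


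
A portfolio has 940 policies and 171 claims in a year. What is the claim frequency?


frequency = claims / policies
= 171 / 940
= 0.1819


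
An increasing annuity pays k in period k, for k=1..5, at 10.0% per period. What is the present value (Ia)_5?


(Ia)_n = sum_{k=1}^{n} k * v^k, v = 1/(1+i)
v = 0.909091
Sum computed term by term:
(Ia)_5 = 10.6526


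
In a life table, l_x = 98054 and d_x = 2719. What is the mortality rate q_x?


q_x = d_x / l_x
= 2719 / 98054
= 0.0277


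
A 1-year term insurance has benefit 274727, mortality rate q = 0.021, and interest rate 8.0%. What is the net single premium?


NSP = benefit * q * v
v = 1/(1+i) = 0.925926
NSP = 274727 * 0.021 * 0.925926
= 5341.9139


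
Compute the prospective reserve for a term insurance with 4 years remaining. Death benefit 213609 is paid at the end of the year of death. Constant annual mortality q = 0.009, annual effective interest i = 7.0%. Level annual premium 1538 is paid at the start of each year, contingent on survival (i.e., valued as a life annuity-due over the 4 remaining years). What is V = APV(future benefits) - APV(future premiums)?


v = 1/(1+i) = 0.934579
APV(future benefits) per unit = sum_{k=0}^{3} k_p_x * q * v^(k+1) = 0.030099
APV(future benefits) = 213609 * 0.030099 = 6429.3719
Life annuity-due factor ä_{x:4} = sum_{k=0}^{3} k_p_x * v^k = 3.578411
APV(future premiums) = 1538 * 3.578411 = 5503.5967
V = 6429.3719 - 5503.5967
= 925.7752


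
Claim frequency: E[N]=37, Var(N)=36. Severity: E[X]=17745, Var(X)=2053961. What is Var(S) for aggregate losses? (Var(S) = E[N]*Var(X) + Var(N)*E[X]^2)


Var(S) = E[N]*Var(X) + Var(N)*E[X]^2
= 37*2053961 + 36*17745^2
= 75996557 + 11335860900
= 1.1412e+10


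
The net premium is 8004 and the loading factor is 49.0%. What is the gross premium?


Gross = net * (1 + loading)
= 8004 * (1 + 0.49)
= 8004 * 1.49
= 11925.96


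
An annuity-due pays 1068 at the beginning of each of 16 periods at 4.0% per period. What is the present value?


PV_due = PMT * (1-(1+i)^(-n))/i * (1+i)
PV_immediate = 12444.6517
PV_due = 12444.6517 * 1.04
= 12942.4378


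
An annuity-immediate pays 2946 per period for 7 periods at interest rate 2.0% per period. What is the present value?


PV = PMT * (1 - (1+i)^(-n)) / i
= 2946 * (1 - (1+0.02)^(-7)) / 0.02
= 2946 * (1 - 0.87056) / 0.02
= 2946 * 6.471991
= 19066.4857


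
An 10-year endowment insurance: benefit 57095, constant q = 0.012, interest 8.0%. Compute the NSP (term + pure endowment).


Term component = 4389.9772
Pure endowment = 10_p_x * v^10 * benefit = 0.886277 * 0.463193 * 57095 = 23438.5083
NSP = 27828.4855


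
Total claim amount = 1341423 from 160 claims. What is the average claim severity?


severity = total / number
= 1341423 / 160
= 8383.8937


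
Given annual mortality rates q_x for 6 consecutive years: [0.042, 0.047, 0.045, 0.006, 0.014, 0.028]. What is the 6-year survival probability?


p_k = 1 - q_k for each year
Survival = product of (1 - q_k)
= 0.958 * 0.953 * 0.955 * 0.994 * 0.986 * 0.972
= 0.8306


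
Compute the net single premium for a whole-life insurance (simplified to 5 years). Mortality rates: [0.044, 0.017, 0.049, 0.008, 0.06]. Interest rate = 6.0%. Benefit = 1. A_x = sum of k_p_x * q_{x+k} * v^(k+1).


v = 0.943396
Year 0: k_p_x=1.0, q=0.044, term=0.041509
Year 1: k_p_x=0.956, q=0.017, term=0.014464
Year 2: k_p_x=0.939748, q=0.049, term=0.038662
Year 3: k_p_x=0.8937, q=0.008, term=0.005663
Year 4: k_p_x=0.886551, q=0.06, term=0.039749
A_x = 0.14


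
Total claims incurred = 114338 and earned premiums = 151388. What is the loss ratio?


Loss ratio = claims / premiums
= 114338 / 151388
= 0.7553


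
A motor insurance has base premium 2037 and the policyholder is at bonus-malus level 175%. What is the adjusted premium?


adjusted = base * BM_level / 100
= 2037 * 175 / 100
= 2037 * 1.75
= 3564.75


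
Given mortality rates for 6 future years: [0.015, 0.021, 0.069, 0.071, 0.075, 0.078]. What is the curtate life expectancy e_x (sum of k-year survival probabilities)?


e_x = sum_{k=1}^{n} k_p_x
k_p_x values:
  1_p_x = 0.985
  2_p_x = 0.964315
  3_p_x = 0.897777
  4_p_x = 0.834035
  5_p_x = 0.771482
  6_p_x = 0.711307
e_x = 5.1639


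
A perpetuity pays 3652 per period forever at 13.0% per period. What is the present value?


PV = PMT / i
= 3652 / 0.13
= 28092.3077


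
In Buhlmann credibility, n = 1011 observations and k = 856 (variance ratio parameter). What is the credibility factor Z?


Z = n / (n + k)
= 1011 / (1011 + 856)
= 1011 / 1867
= 0.5415


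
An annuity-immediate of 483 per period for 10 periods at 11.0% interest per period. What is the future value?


FV = PMT * ((1+i)^n - 1) / i
= 483 * ((1.11)^10 - 1) / 0.11
= 483 * (2.839421 - 1) / 0.11
= 8076.7303


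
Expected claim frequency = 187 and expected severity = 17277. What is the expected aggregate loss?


E[S] = E[N] * E[X]
= 187 * 17277
= 3.2308e+06


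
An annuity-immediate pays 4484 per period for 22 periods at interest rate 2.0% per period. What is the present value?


PV = PMT * (1 - (1+i)^(-n)) / i
= 4484 * (1 - (1+0.02)^(-22)) / 0.02
= 4484 * (1 - 0.646839) / 0.02
= 4484 * 17.658048
= 79178.6881


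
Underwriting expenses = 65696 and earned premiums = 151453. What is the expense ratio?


Expense ratio = expenses / premiums
= 65696 / 151453
= 0.4338


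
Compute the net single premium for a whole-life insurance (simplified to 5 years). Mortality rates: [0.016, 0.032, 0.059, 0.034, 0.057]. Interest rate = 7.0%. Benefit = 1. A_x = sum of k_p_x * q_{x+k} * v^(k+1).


v = 0.934579
Year 0: k_p_x=1.0, q=0.016, term=0.014953
Year 1: k_p_x=0.984, q=0.032, term=0.027503
Year 2: k_p_x=0.952512, q=0.059, term=0.045874
Year 3: k_p_x=0.896314, q=0.034, term=0.023249
Year 4: k_p_x=0.865839, q=0.057, term=0.035188
A_x = 0.1468


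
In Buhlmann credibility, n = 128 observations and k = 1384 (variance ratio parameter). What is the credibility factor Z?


Z = n / (n + k)
= 128 / (128 + 1384)
= 128 / 1512
= 0.0847


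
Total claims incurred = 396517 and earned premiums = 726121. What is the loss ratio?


Loss ratio = claims / premiums
= 396517 / 726121
= 0.5461


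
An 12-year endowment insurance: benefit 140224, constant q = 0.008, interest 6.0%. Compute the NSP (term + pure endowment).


Term component = 9051.7971
Pure endowment = 12_p_x * v^12 * benefit = 0.908113 * 0.496969 * 140224 = 63283.7249
NSP = 72335.522


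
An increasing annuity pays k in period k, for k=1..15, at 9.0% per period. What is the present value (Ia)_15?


(Ia)_n = sum_{k=1}^{n} k * v^k, v = 1/(1+i)
v = 0.917431
Sum computed term by term:
(Ia)_15 = 51.8676


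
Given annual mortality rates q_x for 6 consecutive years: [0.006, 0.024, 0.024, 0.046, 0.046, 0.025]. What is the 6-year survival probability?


p_k = 1 - q_k for each year
Survival = product of (1 - q_k)
= 0.994 * 0.976 * 0.976 * 0.954 * 0.954 * 0.975
= 0.8402


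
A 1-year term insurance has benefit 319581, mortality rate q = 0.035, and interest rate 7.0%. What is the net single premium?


NSP = benefit * q * v
v = 1/(1+i) = 0.934579
NSP = 319581 * 0.035 * 0.934579
= 10453.5841


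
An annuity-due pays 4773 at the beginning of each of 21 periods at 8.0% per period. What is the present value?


PV_due = PMT * (1-(1+i)^(-n))/i * (1+i)
PV_immediate = 47810.2015
PV_due = 47810.2015 * 1.08
= 51635.0176


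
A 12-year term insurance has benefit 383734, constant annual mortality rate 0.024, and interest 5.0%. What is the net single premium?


NSP = benefit * sum_{k=0}^{n-1} k_p_x * q * v^(k+1)
With constant q=0.024, v=0.952381
Sum = 0.189395
NSP = 383734 * 0.189395
= 72677.3725


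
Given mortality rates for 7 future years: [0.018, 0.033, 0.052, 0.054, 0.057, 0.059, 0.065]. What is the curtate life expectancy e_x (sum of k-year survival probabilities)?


e_x = sum_{k=1}^{n} k_p_x
k_p_x values:
  1_p_x = 0.982
  2_p_x = 0.949594
  3_p_x = 0.900215
  4_p_x = 0.851603
  5_p_x = 0.803062
  6_p_x = 0.755681
  7_p_x = 0.706562
e_x = 5.9487


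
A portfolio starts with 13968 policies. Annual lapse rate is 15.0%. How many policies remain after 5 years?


remaining = initial * (1 - lapse)^years
= 13968 * (1 - 0.15)^5
= 13968 * 0.443705
= 6197.6758


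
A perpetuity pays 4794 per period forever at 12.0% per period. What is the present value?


PV = PMT / i
= 4794 / 0.12
= 39950.0


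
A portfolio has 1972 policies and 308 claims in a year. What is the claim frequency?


frequency = claims / policies
= 308 / 1972
= 0.1562


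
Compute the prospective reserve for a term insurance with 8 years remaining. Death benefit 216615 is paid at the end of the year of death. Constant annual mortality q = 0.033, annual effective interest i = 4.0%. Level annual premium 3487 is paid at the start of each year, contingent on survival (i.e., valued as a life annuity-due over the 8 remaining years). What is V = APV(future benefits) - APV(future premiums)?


v = 1/(1+i) = 0.961538
APV(future benefits) per unit = sum_{k=0}^{7} k_p_x * q * v^(k+1) = 0.199511
APV(future benefits) = 216615 * 0.199511 = 43217.1437
Life annuity-due factor ä_{x:8} = sum_{k=0}^{7} k_p_x * v^k = 6.287629
APV(future premiums) = 3487 * 6.287629 = 21924.9636
V = 43217.1437 - 21924.9636
= 21292.1802


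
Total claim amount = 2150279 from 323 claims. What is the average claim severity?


severity = total / number
= 2150279 / 323
= 6657.2105


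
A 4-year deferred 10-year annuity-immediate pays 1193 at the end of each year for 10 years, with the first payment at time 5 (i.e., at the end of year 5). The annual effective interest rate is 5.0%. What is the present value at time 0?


PV at time 4 of the 10-year annuity-immediate:
a_n = 1193 * (1-(1+0.05)^(-10))/0.05 = 9212.0298
Discount back 4 years to time 0:
PV = 9212.0298 * (1+0.05)^(-4)
= 9212.0298 * 0.822702
= 7578.7597


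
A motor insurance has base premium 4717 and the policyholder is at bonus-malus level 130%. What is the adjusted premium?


adjusted = base * BM_level / 100
= 4717 * 130 / 100
= 4717 * 1.3
= 6132.1


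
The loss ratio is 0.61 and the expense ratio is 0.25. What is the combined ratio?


Combined ratio = loss ratio + expense ratio
= 0.61 + 0.25
= 0.86


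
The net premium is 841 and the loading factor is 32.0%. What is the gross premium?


Gross = net * (1 + loading)
= 841 * (1 + 0.32)
= 841 * 1.32
= 1110.12


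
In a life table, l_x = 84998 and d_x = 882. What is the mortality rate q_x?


q_x = d_x / l_x
= 882 / 84998
= 0.0104


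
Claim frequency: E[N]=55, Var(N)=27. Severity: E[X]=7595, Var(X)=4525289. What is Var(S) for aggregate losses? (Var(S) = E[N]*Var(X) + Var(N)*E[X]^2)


Var(S) = E[N]*Var(X) + Var(N)*E[X]^2
= 55*4525289 + 27*7595^2
= 248890895 + 1557468675
= 1.8064e+09


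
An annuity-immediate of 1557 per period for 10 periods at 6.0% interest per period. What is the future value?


FV = PMT * ((1+i)^n - 1) / i
= 1557 * ((1.06)^10 - 1) / 0.06
= 1557 * (1.790848 - 1) / 0.06
= 20522.4977


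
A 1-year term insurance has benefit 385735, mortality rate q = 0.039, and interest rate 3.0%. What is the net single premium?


NSP = benefit * q * v
v = 1/(1+i) = 0.970874
NSP = 385735 * 0.039 * 0.970874
= 14605.5


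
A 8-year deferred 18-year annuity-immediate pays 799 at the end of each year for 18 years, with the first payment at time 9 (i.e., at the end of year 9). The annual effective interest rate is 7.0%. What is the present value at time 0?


PV at time 8 of the 18-year annuity-immediate:
a_n = 799 * (1-(1+0.07)^(-18))/0.07 = 8037.2104
Discount back 8 years to time 0:
PV = 8037.2104 * (1+0.07)^(-8)
= 8037.2104 * 0.582009
= 4677.7297


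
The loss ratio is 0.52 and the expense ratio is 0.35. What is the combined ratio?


Combined ratio = loss ratio + expense ratio
= 0.52 + 0.35
= 0.87


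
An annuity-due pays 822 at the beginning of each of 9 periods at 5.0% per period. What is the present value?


PV_due = PMT * (1-(1+i)^(-n))/i * (1+i)
PV_immediate = 5842.6294
PV_due = 5842.6294 * 1.05
= 6134.7609


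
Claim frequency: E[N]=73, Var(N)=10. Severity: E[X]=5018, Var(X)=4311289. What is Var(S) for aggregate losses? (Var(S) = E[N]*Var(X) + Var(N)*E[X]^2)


Var(S) = E[N]*Var(X) + Var(N)*E[X]^2
= 73*4311289 + 10*5018^2
= 314724097 + 251803240
= 5.6653e+08


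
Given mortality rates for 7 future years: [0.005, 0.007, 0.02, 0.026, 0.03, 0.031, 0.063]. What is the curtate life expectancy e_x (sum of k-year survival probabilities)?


e_x = sum_{k=1}^{n} k_p_x
k_p_x values:
  1_p_x = 0.995
  2_p_x = 0.988035
  3_p_x = 0.968274
  4_p_x = 0.943099
  5_p_x = 0.914806
  6_p_x = 0.886447
  7_p_x = 0.830601
e_x = 6.5263


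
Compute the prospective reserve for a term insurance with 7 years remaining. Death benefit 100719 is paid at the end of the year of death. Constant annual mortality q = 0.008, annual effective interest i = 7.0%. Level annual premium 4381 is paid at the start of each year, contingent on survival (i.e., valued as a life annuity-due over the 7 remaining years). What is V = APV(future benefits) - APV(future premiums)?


v = 1/(1+i) = 0.934579
APV(future benefits) per unit = sum_{k=0}^{6} k_p_x * q * v^(k+1) = 0.042184
APV(future benefits) = 100719 * 0.042184 = 4248.7751
Life annuity-due factor ä_{x:7} = sum_{k=0}^{6} k_p_x * v^k = 5.64217
APV(future premiums) = 4381 * 5.64217 = 24718.3447
V = 4248.7751 - 24718.3447
= -20469.5695


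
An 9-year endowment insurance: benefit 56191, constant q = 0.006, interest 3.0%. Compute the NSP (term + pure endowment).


Term component = 2565.9646
Pure endowment = 9_p_x * v^9 * benefit = 0.947278 * 0.766417 * 56191 = 40795.2124
NSP = 43361.177


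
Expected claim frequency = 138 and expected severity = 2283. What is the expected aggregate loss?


E[S] = E[N] * E[X]
= 138 * 2283
= 315054


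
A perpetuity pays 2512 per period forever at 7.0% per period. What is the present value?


PV = PMT / i
= 2512 / 0.07
= 35885.7143


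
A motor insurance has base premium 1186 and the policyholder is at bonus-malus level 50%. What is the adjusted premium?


adjusted = base * BM_level / 100
= 1186 * 50 / 100
= 1186 * 0.5
= 593.0


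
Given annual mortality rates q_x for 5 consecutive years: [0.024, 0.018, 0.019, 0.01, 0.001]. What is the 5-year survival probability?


p_k = 1 - q_k for each year
Survival = product of (1 - q_k)
= 0.976 * 0.982 * 0.981 * 0.99 * 0.999
= 0.9299


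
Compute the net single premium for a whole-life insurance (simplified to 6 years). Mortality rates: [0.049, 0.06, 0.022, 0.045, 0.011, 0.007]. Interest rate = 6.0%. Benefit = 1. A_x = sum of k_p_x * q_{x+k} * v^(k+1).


v = 0.943396
Year 0: k_p_x=1.0, q=0.049, term=0.046226
Year 1: k_p_x=0.951, q=0.06, term=0.050783
Year 2: k_p_x=0.89394, q=0.022, term=0.016513
Year 3: k_p_x=0.874273, q=0.045, term=0.031163
Year 4: k_p_x=0.834931, q=0.011, term=0.006863
Year 5: k_p_x=0.825747, q=0.007, term=0.004075
A_x = 0.1556


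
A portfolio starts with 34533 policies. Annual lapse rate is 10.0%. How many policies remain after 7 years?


remaining = initial * (1 - lapse)^years
= 34533 * (1 - 0.1)^7
= 34533 * 0.478297
= 16517.0268


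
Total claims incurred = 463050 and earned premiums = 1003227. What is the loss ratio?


Loss ratio = claims / premiums
= 463050 / 1003227
= 0.4616


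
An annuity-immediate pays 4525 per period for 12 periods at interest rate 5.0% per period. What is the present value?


PV = PMT * (1 - (1+i)^(-n)) / i
= 4525 * (1 - (1+0.05)^(-12)) / 0.05
= 4525 * (1 - 0.556837) / 0.05
= 4525 * 8.863252
= 40106.2137


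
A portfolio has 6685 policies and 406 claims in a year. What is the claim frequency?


frequency = claims / policies
= 406 / 6685
= 0.0607


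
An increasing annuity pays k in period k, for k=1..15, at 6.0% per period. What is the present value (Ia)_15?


(Ia)_n = sum_{k=1}^{n} k * v^k, v = 1/(1+i)
v = 0.943396
Sum computed term by term:
(Ia)_15 = 67.2668


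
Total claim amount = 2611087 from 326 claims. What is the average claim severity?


severity = total / number
= 2611087 / 326
= 8009.4693


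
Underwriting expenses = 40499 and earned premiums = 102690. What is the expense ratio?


Expense ratio = expenses / premiums
= 40499 / 102690
= 0.3944


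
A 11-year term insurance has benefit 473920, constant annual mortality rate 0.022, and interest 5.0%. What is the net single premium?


NSP = benefit * sum_{k=0}^{n-1} k_p_x * q * v^(k+1)
With constant q=0.022, v=0.952381
Sum = 0.165682
NSP = 473920 * 0.165682
= 78520.0619
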